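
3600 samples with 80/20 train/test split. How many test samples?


Train samples = 3600 * 80% = 2880
Test samples = 3600 - 2880
= 720

720


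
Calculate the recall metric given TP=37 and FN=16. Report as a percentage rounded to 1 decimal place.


Recall = TP / (TP + FN) * 100
= 37 / (37 + 16)
= 37 / 53
= 0.6981
= 69.8%

69.8


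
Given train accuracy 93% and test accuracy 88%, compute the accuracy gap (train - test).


Gap = train_accuracy - test_accuracy
= 93 - 88
= 5%
This moderate gap may indicate mild overfitting.

5


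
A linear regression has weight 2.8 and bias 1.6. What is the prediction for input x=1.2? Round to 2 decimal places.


y = 2.8 * 1.2 + (1.6)
= 3.36 + (1.6)
= 4.96

4.96


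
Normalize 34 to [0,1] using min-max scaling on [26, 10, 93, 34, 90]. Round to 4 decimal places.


Min = 10, Max = 93
Range = 93 - 10 = 83
Scaled = (x - min) / (max - min)
= (34 - 10) / 83
= 24 / 83
= 0.2892

0.2892


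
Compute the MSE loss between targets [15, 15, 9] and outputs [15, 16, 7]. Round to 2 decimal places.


Differences: [0, -1, 2]
Squared errors: [0, 1, 4]
Sum of squared errors = 5
MSE = 5 / 3 = 1.67

1.67


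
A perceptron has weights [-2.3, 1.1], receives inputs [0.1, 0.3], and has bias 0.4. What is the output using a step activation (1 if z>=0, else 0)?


z = w . x + b
= -2.3*0.1 + 1.1*0.3 + 0.4
= -0.23 + 0.33 + 0.4
= 0.1 + 0.4
= 0.5
Since z = 0.5 >= 0, output = 1

1


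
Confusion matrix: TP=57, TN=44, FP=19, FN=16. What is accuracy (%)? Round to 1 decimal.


Accuracy = (TP + TN) / (TP + TN + FP + FN) * 100
= (57 + 44) / (57 + 44 + 19 + 16)
= 101 / 136
= 0.7426
= 74.3%

74.3


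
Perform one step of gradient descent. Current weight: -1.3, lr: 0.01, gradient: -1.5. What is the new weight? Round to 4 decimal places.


w_new = w_old - lr * gradient
= -1.3 - 0.01 * -1.5
= -1.3 - (-0.015)
= -1.2850

-1.2850


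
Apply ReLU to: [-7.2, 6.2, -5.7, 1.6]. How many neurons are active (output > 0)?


ReLU(x) = max(0, x) for each element:
ReLU(-7.2) = 0
ReLU(6.2) = 6.2
ReLU(-5.7) = 0
ReLU(1.6) = 1.6
Active neurons (>0): 2

2


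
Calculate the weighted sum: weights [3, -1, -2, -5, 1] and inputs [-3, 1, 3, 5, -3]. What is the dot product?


Element-wise products:
3 * -3 = -9
-1 * 1 = -1
-2 * 3 = -6
-5 * 5 = -25
1 * -3 = -3
Sum = -9 + -1 + -6 + -25 + -3
= -44

-44


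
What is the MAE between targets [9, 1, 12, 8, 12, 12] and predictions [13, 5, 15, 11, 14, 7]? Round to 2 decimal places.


Absolute errors: [4, 4, 3, 3, 2, 5]
Sum of absolute errors = 21
MAE = 21 / 6 = 3.50

3.50


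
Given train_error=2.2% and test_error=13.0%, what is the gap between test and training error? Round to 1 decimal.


Generalization gap = test_error - train_error
= 13.0 - 2.2
= 10.8%
A large gap suggests overfitting.

10.8


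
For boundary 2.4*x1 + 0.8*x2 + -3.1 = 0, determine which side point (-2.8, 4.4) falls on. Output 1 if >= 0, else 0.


Compute 2.4 * -2.8 + 0.8 * 4.4 + -3.1
= -6.72 + 3.52 + -3.1
= -6.3
Since -6.3 < 0, the point is on the negative side.

0


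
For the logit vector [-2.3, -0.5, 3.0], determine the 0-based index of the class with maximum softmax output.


Softmax is a monotonic transformation, so it preserves the argmax.
We need to find the index of the maximum logit.
Index 0: -2.3
Index 1: -0.5
Index 2: 3.0
Maximum logit = 3.0 at index 2

2


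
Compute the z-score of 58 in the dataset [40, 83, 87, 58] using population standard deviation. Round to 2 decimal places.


Mean = (40 + 83 + 87 + 58) / 4 = 67.0
Variance = sum((x_i - mean)^2) / n = 366.5
Std = sqrt(366.5) = 19.1442
Z = (x - mean) / std
= (58 - 67.0) / 19.1442
= -9.0 / 19.1442
= -0.47

-0.47


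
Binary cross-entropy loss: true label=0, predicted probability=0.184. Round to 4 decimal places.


For y=0: Loss = -log(1-p)
= -log(1 - 0.184)
= -log(0.816)
= -(-0.2033)
= 0.2033

0.2033


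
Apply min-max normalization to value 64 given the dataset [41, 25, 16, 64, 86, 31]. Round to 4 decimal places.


Min = 16, Max = 86
Range = 86 - 16 = 70
Scaled = (x - min) / (max - min)
= (64 - 16) / 70
= 48 / 70
= 0.6857

0.6857


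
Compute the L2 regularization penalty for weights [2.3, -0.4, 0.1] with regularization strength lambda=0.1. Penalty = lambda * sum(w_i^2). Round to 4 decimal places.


Squaring each weight:
2.3^2 = 5.29
(-0.4)^2 = 0.16
0.1^2 = 0.01
Sum of squares = 5.46
Penalty = 0.1 * 5.46 = 0.5460

0.5460


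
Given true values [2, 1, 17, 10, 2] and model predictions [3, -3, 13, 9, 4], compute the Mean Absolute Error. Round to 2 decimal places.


Absolute errors: [1, 4, 4, 1, 2]
Sum of absolute errors = 12
MAE = 12 / 5 = 2.40

2.40


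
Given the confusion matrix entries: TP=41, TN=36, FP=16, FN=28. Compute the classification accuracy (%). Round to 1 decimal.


Accuracy = (TP + TN) / (TP + TN + FP + FN) * 100
= (41 + 36) / (41 + 36 + 16 + 28)
= 77 / 121
= 0.6364
= 63.6%

63.6


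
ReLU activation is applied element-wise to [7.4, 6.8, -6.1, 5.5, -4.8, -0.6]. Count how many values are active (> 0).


ReLU(x) = max(0, x) for each element:
ReLU(7.4) = 7.4
ReLU(6.8) = 6.8
ReLU(-6.1) = 0
ReLU(5.5) = 5.5
ReLU(-4.8) = 0
ReLU(-0.6) = 0
Active neurons (>0): 3

3


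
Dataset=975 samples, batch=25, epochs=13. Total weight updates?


Iterations per epoch = 975 / 25 = 39
Total updates = iterations_per_epoch * epochs
= 39 * 13
= 507

507


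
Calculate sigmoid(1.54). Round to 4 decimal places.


sigmoid(z) = 1 / (1 + exp(-z))
exp(-(1.54)) = exp(-1.54) = 0.2144
1 + 0.2144 = 1.2144
1 / 1.2144 = 0.8235

0.8235


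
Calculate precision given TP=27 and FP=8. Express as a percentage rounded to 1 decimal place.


Precision = TP / (TP + FP) * 100
= 27 / (27 + 8)
= 27 / 35
= 0.7714
= 77.1%

77.1


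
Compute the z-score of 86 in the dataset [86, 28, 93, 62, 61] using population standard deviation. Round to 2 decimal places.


Mean = (86 + 28 + 93 + 62 + 61) / 5 = 66.0
Variance = sum((x_i - mean)^2) / n = 522.8
Std = sqrt(522.8) = 22.8648
Z = (x - mean) / std
= (86 - 66.0) / 22.8648
= 20.0 / 22.8648
= 0.87

0.87


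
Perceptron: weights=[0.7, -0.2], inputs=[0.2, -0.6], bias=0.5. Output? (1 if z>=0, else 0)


z = w . x + b
= 0.7*0.2 + -0.2*-0.6 + 0.5
= 0.14 + 0.12 + 0.5
= 0.26 + 0.5
= 0.76
Since z = 0.76 >= 0, output = 1

1


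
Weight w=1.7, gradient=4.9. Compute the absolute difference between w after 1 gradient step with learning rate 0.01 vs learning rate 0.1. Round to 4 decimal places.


With lr=0.01: w_new = 1.7 - 0.01 * 4.9 = 1.651
With lr=0.1: w_new = 1.7 - 0.1 * 4.9 = 1.21
Absolute difference = |1.651 - 1.21|
= 0.4410

0.4410


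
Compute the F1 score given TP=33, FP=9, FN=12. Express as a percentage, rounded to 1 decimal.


Precision = TP / (TP + FP) = 33 / 42 = 0.7857
Recall = TP / (TP + FN) = 33 / 45 = 0.7333
F1 = 2 * P * R / (P + R)
= 2 * 0.7857 * 0.7333 / (0.7857 + 0.7333)
= 1.1524 / 1.519
= 0.7586
As percentage: 75.9%

75.9


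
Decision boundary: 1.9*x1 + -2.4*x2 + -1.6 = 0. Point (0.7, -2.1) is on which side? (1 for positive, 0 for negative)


Compute 1.9 * 0.7 + -2.4 * -2.1 + -1.6
= 1.33 + 5.04 + -1.6
= 4.77
Since 4.77 >= 0, the point is on the positive side.

1


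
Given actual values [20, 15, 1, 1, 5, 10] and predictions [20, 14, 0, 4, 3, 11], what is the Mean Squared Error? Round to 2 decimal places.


Differences: [0, 1, 1, -3, 2, -1]
Squared errors: [0, 1, 1, 9, 4, 1]
Sum of squared errors = 16
MSE = 16 / 6 = 2.67

2.67


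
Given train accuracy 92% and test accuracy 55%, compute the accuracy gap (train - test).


Gap = train_accuracy - test_accuracy
= 92 - 55
= 37%
This large gap strongly indicates overfitting.

37


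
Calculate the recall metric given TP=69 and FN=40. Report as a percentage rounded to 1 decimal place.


Recall = TP / (TP + FN) * 100
= 69 / (69 + 40)
= 69 / 109
= 0.633
= 63.3%

63.3


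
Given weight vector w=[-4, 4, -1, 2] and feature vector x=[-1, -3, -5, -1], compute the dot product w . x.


Element-wise products:
-4 * -1 = 4
4 * -3 = -12
-1 * -5 = 5
2 * -1 = -2
Sum = 4 + -12 + 5 + -2
= -5

-5


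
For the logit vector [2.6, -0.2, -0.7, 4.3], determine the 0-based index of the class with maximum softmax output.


Softmax is a monotonic transformation, so it preserves the argmax.
We need to find the index of the maximum logit.
Index 0: 2.6
Index 1: -0.2
Index 2: -0.7
Index 3: 4.3
Maximum logit = 4.3 at index 3

3


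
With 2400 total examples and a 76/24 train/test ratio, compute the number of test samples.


Train samples = 2400 * 76% = 1824
Test samples = 2400 - 1824
= 576

576


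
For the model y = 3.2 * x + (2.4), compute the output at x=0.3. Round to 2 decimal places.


y = 3.2 * 0.3 + (2.4)
= 0.96 + (2.4)
= 3.36

3.36


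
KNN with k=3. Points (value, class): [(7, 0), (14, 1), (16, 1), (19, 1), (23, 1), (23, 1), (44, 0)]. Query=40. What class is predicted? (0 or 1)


Distances from query 40:
Point 44 (class 0): distance = 4
Point 23 (class 1): distance = 17
Point 23 (class 1): distance = 17
K=3 nearest neighbors: classes = [0, 1, 1]
Votes for class 1: 2 / 3
Majority vote => class 1

1


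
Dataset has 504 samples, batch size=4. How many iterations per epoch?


Iterations per epoch = dataset_size / batch_size
= 504 / 4
= 126

126


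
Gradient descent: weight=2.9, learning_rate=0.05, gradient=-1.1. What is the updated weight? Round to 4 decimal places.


w_new = w_old - lr * gradient
= 2.9 - 0.05 * -1.1
= 2.9 - (-0.055)
= 2.9550

2.9550


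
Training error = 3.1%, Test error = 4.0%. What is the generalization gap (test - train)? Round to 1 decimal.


Generalization gap = test_error - train_error
= 4.0 - 3.1
= 0.9%
A small gap suggests good generalization.

0.9


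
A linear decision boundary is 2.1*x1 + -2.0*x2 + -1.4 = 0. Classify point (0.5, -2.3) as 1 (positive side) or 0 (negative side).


Compute 2.1 * 0.5 + -2.0 * -2.3 + -1.4
= 1.05 + 4.6 + -1.4
= 4.25
Since 4.25 >= 0, the point is on the positive side.

1


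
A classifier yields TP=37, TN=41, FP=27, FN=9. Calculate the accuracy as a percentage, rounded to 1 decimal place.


Accuracy = (TP + TN) / (TP + TN + FP + FN) * 100
= (37 + 41) / (37 + 41 + 27 + 9)
= 78 / 114
= 0.6842
= 68.4%

68.4


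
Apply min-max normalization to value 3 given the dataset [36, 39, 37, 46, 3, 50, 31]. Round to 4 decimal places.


Min = 3, Max = 50
Range = 50 - 3 = 47
Scaled = (x - min) / (max - min)
= (3 - 3) / 47
= 0 / 47
= 0.0000

0.0000


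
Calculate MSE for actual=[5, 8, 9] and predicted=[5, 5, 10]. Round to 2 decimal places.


Differences: [0, 3, -1]
Squared errors: [0, 9, 1]
Sum of squared errors = 10
MSE = 10 / 3 = 3.33

3.33


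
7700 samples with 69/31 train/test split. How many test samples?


Train samples = 7700 * 69% = 5313
Test samples = 7700 - 5313
= 2387

2387


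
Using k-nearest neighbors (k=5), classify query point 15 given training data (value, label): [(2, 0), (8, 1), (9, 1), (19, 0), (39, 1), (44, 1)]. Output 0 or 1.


Distances from query 15:
Point 19 (class 0): distance = 4
Point 9 (class 1): distance = 6
Point 8 (class 1): distance = 7
Point 2 (class 0): distance = 13
Point 39 (class 1): distance = 24
K=5 nearest neighbors: classes = [0, 1, 1, 0, 1]
Votes for class 1: 3 / 5
Majority vote => class 1

1


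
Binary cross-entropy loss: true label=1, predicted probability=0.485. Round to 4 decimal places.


For y=1: Loss = -log(p)
= -log(0.485)
= -(-0.7236)
= 0.7236

0.7236


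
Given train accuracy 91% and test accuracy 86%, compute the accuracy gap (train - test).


Gap = train_accuracy - test_accuracy
= 91 - 86
= 5%
This moderate gap may indicate mild overfitting.

5


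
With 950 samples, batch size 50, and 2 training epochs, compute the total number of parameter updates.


Iterations per epoch = 950 / 50 = 19
Total updates = iterations_per_epoch * epochs
= 19 * 2
= 38

38


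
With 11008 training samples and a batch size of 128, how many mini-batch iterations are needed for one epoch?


Iterations per epoch = dataset_size / batch_size
= 11008 / 128
= 86

86


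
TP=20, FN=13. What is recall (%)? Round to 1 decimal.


Recall = TP / (TP + FN) * 100
= 20 / (20 + 13)
= 20 / 33
= 0.6061
= 60.6%

60.6


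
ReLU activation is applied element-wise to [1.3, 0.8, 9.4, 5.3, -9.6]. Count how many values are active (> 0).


ReLU(x) = max(0, x) for each element:
ReLU(1.3) = 1.3
ReLU(0.8) = 0.8
ReLU(9.4) = 9.4
ReLU(5.3) = 5.3
ReLU(-9.6) = 0
Active neurons (>0): 4

4


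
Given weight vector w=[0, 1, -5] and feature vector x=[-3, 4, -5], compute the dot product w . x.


Element-wise products:
0 * -3 = 0
1 * 4 = 4
-5 * -5 = 25
Sum = 0 + 4 + 25
= 29

29


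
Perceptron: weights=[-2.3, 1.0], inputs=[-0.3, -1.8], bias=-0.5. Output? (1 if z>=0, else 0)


z = w . x + b
= -2.3*-0.3 + 1.0*-1.8 + -0.5
= 0.69 + -1.8 + -0.5
= -1.11 + -0.5
= -1.61
Since z = -1.61 < 0, output = 0

0


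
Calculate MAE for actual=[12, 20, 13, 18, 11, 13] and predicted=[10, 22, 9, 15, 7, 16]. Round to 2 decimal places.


Absolute errors: [2, 2, 4, 3, 4, 3]
Sum of absolute errors = 18
MAE = 18 / 6 = 3.00

3.00


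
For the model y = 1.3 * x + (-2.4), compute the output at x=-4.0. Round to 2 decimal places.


y = 1.3 * -4.0 + (-2.4)
= -5.2 + (-2.4)
= -7.60

-7.60


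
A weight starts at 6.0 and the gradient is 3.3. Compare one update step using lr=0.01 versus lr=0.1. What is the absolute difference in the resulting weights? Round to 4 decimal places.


With lr=0.01: w_new = 6.0 - 0.01 * 3.3 = 5.967
With lr=0.1: w_new = 6.0 - 0.1 * 3.3 = 5.67
Absolute difference = |5.967 - 5.67|
= 0.2970

0.2970


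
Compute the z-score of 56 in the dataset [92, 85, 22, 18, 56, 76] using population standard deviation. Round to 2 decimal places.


Mean = (92 + 85 + 22 + 18 + 56 + 76) / 6 = 58.1667
Variance = sum((x_i - mean)^2) / n = 851.4722
Std = sqrt(851.4722) = 29.18
Z = (x - mean) / std
= (56 - 58.1667) / 29.18
= -2.1667 / 29.18
= -0.07

-0.07


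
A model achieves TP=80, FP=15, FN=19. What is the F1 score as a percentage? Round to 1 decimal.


Precision = TP / (TP + FP) = 80 / 95 = 0.8421
Recall = TP / (TP + FN) = 80 / 99 = 0.8081
F1 = 2 * P * R / (P + R)
= 2 * 0.8421 * 0.8081 / (0.8421 + 0.8081)
= 1.361 / 1.6502
= 0.8247
As percentage: 82.5%

82.5


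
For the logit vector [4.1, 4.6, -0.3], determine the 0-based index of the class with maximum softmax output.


Softmax is a monotonic transformation, so it preserves the argmax.
We need to find the index of the maximum logit.
Index 0: 4.1
Index 1: 4.6
Index 2: -0.3
Maximum logit = 4.6 at index 1

1


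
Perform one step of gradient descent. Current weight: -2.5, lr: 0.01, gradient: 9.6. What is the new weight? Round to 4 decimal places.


w_new = w_old - lr * gradient
= -2.5 - 0.01 * 9.6
= -2.5 - (0.096)
= -2.5960

-2.5960


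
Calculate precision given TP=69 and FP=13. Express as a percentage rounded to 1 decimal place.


Precision = TP / (TP + FP) * 100
= 69 / (69 + 13)
= 69 / 82
= 0.8415
= 84.1%

84.1


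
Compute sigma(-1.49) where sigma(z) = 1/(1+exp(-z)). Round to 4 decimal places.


sigmoid(z) = 1 / (1 + exp(-z))
exp(-(-1.49)) = exp(1.49) = 4.4371
1 + 4.4371 = 5.4371
1 / 5.4371 = 0.1839

0.1839


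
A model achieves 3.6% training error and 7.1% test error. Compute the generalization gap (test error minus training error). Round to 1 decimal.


Generalization gap = test_error - train_error
= 7.1 - 3.6
= 3.5%
A moderate gap.

3.5


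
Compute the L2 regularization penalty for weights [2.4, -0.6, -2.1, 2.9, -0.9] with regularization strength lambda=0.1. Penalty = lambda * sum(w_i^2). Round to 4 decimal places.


Squaring each weight:
2.4^2 = 5.76
(-0.6)^2 = 0.36
(-2.1)^2 = 4.41
2.9^2 = 8.41
(-0.9)^2 = 0.81
Sum of squares = 19.75
Penalty = 0.1 * 19.75 = 1.9750

1.9750


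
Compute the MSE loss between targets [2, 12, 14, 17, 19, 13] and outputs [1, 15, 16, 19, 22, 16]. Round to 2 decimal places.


Differences: [1, -3, -2, -2, -3, -3]
Squared errors: [1, 9, 4, 4, 9, 9]
Sum of squared errors = 36
MSE = 36 / 6 = 6.00

6.00


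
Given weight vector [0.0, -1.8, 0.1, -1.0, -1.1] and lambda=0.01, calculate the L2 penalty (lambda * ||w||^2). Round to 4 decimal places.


Squaring each weight:
0.0^2 = 0.0
(-1.8)^2 = 3.24
0.1^2 = 0.01
(-1.0)^2 = 1.0
(-1.1)^2 = 1.21
Sum of squares = 5.46
Penalty = 0.01 * 5.46 = 0.0546

0.0546


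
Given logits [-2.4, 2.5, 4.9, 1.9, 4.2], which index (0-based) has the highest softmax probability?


Softmax is a monotonic transformation, so it preserves the argmax.
We need to find the index of the maximum logit.
Index 0: -2.4
Index 1: 2.5
Index 2: 4.9
Index 3: 1.9
Index 4: 4.2
Maximum logit = 4.9 at index 2

2


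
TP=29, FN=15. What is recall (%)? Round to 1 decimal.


Recall = TP / (TP + FN) * 100
= 29 / (29 + 15)
= 29 / 44
= 0.6591
= 65.9%

65.9


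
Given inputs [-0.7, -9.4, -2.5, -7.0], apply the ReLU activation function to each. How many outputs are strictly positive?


ReLU(x) = max(0, x) for each element:
ReLU(-0.7) = 0
ReLU(-9.4) = 0
ReLU(-2.5) = 0
ReLU(-7.0) = 0
Active neurons (>0): 0

0


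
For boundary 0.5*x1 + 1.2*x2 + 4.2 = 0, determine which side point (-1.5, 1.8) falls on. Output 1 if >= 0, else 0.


Compute 0.5 * -1.5 + 1.2 * 1.8 + 4.2
= -0.75 + 2.16 + 4.2
= 5.61
Since 5.61 >= 0, the point is on the positive side.

1


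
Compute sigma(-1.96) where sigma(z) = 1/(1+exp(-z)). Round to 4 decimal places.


sigmoid(z) = 1 / (1 + exp(-z))
exp(-(-1.96)) = exp(1.96) = 7.0993
1 + 7.0993 = 8.0993
1 / 8.0993 = 0.1235

0.1235


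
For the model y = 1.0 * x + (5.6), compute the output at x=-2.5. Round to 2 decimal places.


y = 1.0 * -2.5 + (5.6)
= -2.5 + (5.6)
= 3.10

3.10


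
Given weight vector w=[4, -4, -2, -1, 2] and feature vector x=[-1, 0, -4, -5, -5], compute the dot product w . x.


Element-wise products:
4 * -1 = -4
-4 * 0 = 0
-2 * -4 = 8
-1 * -5 = 5
2 * -5 = -10
Sum = -4 + 0 + 8 + 5 + -10
= -1

-1


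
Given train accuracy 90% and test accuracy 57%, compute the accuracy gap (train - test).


Gap = train_accuracy - test_accuracy
= 90 - 57
= 33%
This large gap strongly indicates overfitting.

33


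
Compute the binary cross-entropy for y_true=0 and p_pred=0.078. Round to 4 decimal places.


For y=0: Loss = -log(1-p)
= -log(1 - 0.078)
= -log(0.922)
= -(-0.0812)
= 0.0812

0.0812


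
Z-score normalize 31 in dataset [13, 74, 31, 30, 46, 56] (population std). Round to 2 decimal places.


Mean = (13 + 74 + 31 + 30 + 46 + 56) / 6 = 41.6667
Variance = sum((x_i - mean)^2) / n = 390.2222
Std = sqrt(390.2222) = 19.754
Z = (x - mean) / std
= (31 - 41.6667) / 19.754
= -10.6667 / 19.754
= -0.54

-0.54


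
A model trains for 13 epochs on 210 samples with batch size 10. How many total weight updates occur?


Iterations per epoch = 210 / 10 = 21
Total updates = iterations_per_epoch * epochs
= 21 * 13
= 273

273


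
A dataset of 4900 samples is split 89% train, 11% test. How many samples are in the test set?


Train samples = 4900 * 89% = 4361
Test samples = 4900 - 4361
= 539

539


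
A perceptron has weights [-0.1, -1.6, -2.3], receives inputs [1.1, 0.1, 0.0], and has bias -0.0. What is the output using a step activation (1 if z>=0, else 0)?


z = w . x + b
= -0.1*1.1 + -1.6*0.1 + -2.3*0.0 + -0.0
= -0.11 + -0.16 + -0.0 + -0.0
= -0.27 + -0.0
= -0.27
Since z = -0.27 < 0, output = 0

0


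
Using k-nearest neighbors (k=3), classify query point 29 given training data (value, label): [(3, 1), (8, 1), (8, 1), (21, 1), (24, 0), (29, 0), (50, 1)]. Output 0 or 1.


Distances from query 29:
Point 29 (class 0): distance = 0
Point 24 (class 0): distance = 5
Point 21 (class 1): distance = 8
K=3 nearest neighbors: classes = [0, 0, 1]
Votes for class 1: 1 / 3
Majority vote => class 0

0


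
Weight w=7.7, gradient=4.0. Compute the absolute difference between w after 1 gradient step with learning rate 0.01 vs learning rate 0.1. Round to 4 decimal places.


With lr=0.01: w_new = 7.7 - 0.01 * 4.0 = 7.66
With lr=0.1: w_new = 7.7 - 0.1 * 4.0 = 7.3
Absolute difference = |7.66 - 7.3|
= 0.3600

0.3600


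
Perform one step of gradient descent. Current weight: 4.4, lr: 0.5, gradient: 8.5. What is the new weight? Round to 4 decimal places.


w_new = w_old - lr * gradient
= 4.4 - 0.5 * 8.5
= 4.4 - (4.25)
= 0.1500

0.1500


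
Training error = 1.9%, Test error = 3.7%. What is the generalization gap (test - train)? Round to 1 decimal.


Generalization gap = test_error - train_error
= 3.7 - 1.9
= 1.8%
A small gap suggests good generalization.

1.8


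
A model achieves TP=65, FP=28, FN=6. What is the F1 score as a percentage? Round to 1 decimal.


Precision = TP / (TP + FP) = 65 / 93 = 0.6989
Recall = TP / (TP + FN) = 65 / 71 = 0.9155
F1 = 2 * P * R / (P + R)
= 2 * 0.6989 * 0.9155 / (0.6989 + 0.9155)
= 1.2797 / 1.6144
= 0.7927
As percentage: 79.3%

79.3


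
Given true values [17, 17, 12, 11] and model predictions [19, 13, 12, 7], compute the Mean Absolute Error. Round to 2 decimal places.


Absolute errors: [2, 4, 0, 4]
Sum of absolute errors = 10
MAE = 10 / 4 = 2.50

2.50


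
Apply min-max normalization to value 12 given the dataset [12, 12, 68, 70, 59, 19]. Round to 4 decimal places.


Min = 12, Max = 70
Range = 70 - 12 = 58
Scaled = (x - min) / (max - min)
= (12 - 12) / 58
= 0 / 58
= 0.0000

0.0000


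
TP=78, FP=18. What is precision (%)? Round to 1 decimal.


Precision = TP / (TP + FP) * 100
= 78 / (78 + 18)
= 78 / 96
= 0.8125
= 81.3%

81.3


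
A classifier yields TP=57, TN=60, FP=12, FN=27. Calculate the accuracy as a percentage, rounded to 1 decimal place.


Accuracy = (TP + TN) / (TP + TN + FP + FN) * 100
= (57 + 60) / (57 + 60 + 12 + 27)
= 117 / 156
= 0.75
= 75.0%

75.0


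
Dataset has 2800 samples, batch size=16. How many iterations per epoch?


Iterations per epoch = dataset_size / batch_size
= 2800 / 16
= 175

175


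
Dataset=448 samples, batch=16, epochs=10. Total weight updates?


Iterations per epoch = 448 / 16 = 28
Total updates = iterations_per_epoch * epochs
= 28 * 10
= 280

280


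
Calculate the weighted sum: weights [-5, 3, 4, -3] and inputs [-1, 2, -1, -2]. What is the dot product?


Element-wise products:
-5 * -1 = 5
3 * 2 = 6
4 * -1 = -4
-3 * -2 = 6
Sum = 5 + 6 + -4 + 6
= 13

13


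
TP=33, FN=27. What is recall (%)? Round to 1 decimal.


Recall = TP / (TP + FN) * 100
= 33 / (33 + 27)
= 33 / 60
= 0.55
= 55.0%

55.0


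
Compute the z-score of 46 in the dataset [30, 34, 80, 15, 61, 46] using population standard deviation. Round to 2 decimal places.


Mean = (30 + 34 + 80 + 15 + 61 + 46) / 6 = 44.3333
Variance = sum((x_i - mean)^2) / n = 454.2222
Std = sqrt(454.2222) = 21.3125
Z = (x - mean) / std
= (46 - 44.3333) / 21.3125
= 1.6667 / 21.3125
= 0.08

0.08


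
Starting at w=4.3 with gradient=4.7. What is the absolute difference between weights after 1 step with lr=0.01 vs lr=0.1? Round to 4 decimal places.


With lr=0.01: w_new = 4.3 - 0.01 * 4.7 = 4.253
With lr=0.1: w_new = 4.3 - 0.1 * 4.7 = 3.83
Absolute difference = |4.253 - 3.83|
= 0.4230

0.4230


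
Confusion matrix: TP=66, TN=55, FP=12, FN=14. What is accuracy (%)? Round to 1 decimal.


Accuracy = (TP + TN) / (TP + TN + FP + FN) * 100
= (66 + 55) / (66 + 55 + 12 + 14)
= 121 / 147
= 0.8231
= 82.3%

82.3


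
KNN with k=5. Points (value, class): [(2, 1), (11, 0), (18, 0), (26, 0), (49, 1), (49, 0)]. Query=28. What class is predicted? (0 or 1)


Distances from query 28:
Point 26 (class 0): distance = 2
Point 18 (class 0): distance = 10
Point 11 (class 0): distance = 17
Point 49 (class 0): distance = 21
Point 49 (class 1): distance = 21
K=5 nearest neighbors: classes = [0, 0, 0, 0, 1]
Votes for class 1: 1 / 5
Majority vote => class 0

0


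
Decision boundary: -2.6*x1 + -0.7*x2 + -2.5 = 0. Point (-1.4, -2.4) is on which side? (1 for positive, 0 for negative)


Compute -2.6 * -1.4 + -0.7 * -2.4 + -2.5
= 3.64 + 1.68 + -2.5
= 2.82
Since 2.82 >= 0, the point is on the positive side.

1


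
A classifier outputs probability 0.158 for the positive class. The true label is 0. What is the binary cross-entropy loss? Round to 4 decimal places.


For y=0: Loss = -log(1-p)
= -log(1 - 0.158)
= -log(0.842)
= -(-0.172)
= 0.1720

0.1720


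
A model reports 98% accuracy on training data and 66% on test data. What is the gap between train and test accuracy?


Gap = train_accuracy - test_accuracy
= 98 - 66
= 32%
This large gap strongly indicates overfitting.

32


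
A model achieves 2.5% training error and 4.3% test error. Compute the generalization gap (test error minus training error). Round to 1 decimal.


Generalization gap = test_error - train_error
= 4.3 - 2.5
= 1.8%
A small gap suggests good generalization.

1.8


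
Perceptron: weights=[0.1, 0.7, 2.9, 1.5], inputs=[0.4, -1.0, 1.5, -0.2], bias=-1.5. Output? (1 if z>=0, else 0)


z = w . x + b
= 0.1*0.4 + 0.7*-1.0 + 2.9*1.5 + 1.5*-0.2 + -1.5
= 0.04 + -0.7 + 4.35 + -0.3 + -1.5
= 3.39 + -1.5
= 1.89
Since z = 1.89 >= 0, output = 1

1


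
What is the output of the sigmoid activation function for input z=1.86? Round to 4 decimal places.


sigmoid(z) = 1 / (1 + exp(-z))
exp(-(1.86)) = exp(-1.86) = 0.1557
1 + 0.1557 = 1.1557
1 / 1.1557 = 0.8653

0.8653


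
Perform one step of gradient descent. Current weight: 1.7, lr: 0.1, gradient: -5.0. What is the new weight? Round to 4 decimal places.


w_new = w_old - lr * gradient
= 1.7 - 0.1 * -5.0
= 1.7 - (-0.5)
= 2.2000

2.2000


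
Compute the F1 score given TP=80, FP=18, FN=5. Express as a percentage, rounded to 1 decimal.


Precision = TP / (TP + FP) = 80 / 98 = 0.8163
Recall = TP / (TP + FN) = 80 / 85 = 0.9412
F1 = 2 * P * R / (P + R)
= 2 * 0.8163 * 0.9412 / (0.8163 + 0.9412)
= 1.5366 / 1.7575
= 0.8743
As percentage: 87.4%

87.4


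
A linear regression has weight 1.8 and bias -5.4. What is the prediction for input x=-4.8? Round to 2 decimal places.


y = 1.8 * -4.8 + (-5.4)
= -8.64 + (-5.4)
= -14.04

-14.04


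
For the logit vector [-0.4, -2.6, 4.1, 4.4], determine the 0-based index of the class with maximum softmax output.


Softmax is a monotonic transformation, so it preserves the argmax.
We need to find the index of the maximum logit.
Index 0: -0.4
Index 1: -2.6
Index 2: 4.1
Index 3: 4.4
Maximum logit = 4.4 at index 3

3


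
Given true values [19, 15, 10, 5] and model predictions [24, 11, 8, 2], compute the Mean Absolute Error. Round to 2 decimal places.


Absolute errors: [5, 4, 2, 3]
Sum of absolute errors = 14
MAE = 14 / 4 = 3.50

3.50


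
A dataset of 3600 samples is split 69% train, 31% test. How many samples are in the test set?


Train samples = 3600 * 69% = 2484
Test samples = 3600 - 2484
= 1116

1116


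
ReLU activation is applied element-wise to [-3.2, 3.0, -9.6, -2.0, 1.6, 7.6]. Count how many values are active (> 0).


ReLU(x) = max(0, x) for each element:
ReLU(-3.2) = 0
ReLU(3.0) = 3.0
ReLU(-9.6) = 0
ReLU(-2.0) = 0
ReLU(1.6) = 1.6
ReLU(7.6) = 7.6
Active neurons (>0): 3

3


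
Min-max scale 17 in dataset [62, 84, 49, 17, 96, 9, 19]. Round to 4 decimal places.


Min = 9, Max = 96
Range = 96 - 9 = 87
Scaled = (x - min) / (max - min)
= (17 - 9) / 87
= 8 / 87
= 0.0920

0.0920


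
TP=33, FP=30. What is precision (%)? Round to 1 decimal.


Precision = TP / (TP + FP) * 100
= 33 / (33 + 30)
= 33 / 63
= 0.5238
= 52.4%

52.4


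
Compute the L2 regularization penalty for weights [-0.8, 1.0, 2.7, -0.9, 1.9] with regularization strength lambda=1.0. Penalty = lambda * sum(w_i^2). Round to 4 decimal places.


Squaring each weight:
(-0.8)^2 = 0.64
1.0^2 = 1.0
2.7^2 = 7.29
(-0.9)^2 = 0.81
1.9^2 = 3.61
Sum of squares = 13.35
Penalty = 1.0 * 13.35 = 13.3500

13.3500


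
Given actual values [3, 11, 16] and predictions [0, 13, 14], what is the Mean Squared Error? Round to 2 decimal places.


Differences: [3, -2, 2]
Squared errors: [9, 4, 4]
Sum of squared errors = 17
MSE = 17 / 3 = 5.67

5.67


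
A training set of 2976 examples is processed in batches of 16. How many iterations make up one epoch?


Iterations per epoch = dataset_size / batch_size
= 2976 / 16
= 186

186


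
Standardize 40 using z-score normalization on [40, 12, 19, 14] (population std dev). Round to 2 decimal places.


Mean = (40 + 12 + 19 + 14) / 4 = 21.25
Variance = sum((x_i - mean)^2) / n = 123.6875
Std = sqrt(123.6875) = 11.1215
Z = (x - mean) / std
= (40 - 21.25) / 11.1215
= 18.75 / 11.1215
= 1.69

1.69


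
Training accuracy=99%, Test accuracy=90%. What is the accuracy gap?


Gap = train_accuracy - test_accuracy
= 99 - 90
= 9%
This moderate gap may indicate mild overfitting.

9


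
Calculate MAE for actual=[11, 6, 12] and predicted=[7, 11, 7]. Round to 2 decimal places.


Absolute errors: [4, 5, 5]
Sum of absolute errors = 14
MAE = 14 / 3 = 4.67

4.67


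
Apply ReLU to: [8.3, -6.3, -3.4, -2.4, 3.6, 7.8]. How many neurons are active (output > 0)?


ReLU(x) = max(0, x) for each element:
ReLU(8.3) = 8.3
ReLU(-6.3) = 0
ReLU(-3.4) = 0
ReLU(-2.4) = 0
ReLU(3.6) = 3.6
ReLU(7.8) = 7.8
Active neurons (>0): 3

3


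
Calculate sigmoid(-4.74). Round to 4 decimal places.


sigmoid(z) = 1 / (1 + exp(-z))
exp(-(-4.74)) = exp(4.74) = 114.4342
1 + 114.4342 = 115.4342
1 / 115.4342 = 0.0087

0.0087


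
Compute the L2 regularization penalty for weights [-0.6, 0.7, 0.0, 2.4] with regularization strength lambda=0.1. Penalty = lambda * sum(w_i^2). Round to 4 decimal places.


Squaring each weight:
(-0.6)^2 = 0.36
0.7^2 = 0.49
0.0^2 = 0.0
2.4^2 = 5.76
Sum of squares = 6.61
Penalty = 0.1 * 6.61 = 0.6610

0.6610


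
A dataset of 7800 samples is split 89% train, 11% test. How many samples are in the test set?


Train samples = 7800 * 89% = 6942
Test samples = 7800 - 6942
= 858

858


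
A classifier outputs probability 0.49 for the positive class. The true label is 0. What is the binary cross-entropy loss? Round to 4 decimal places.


For y=0: Loss = -log(1-p)
= -log(1 - 0.49)
= -log(0.51)
= -(-0.6733)
= 0.6733

0.6733


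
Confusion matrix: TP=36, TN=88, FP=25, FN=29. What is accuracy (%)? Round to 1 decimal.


Accuracy = (TP + TN) / (TP + TN + FP + FN) * 100
= (36 + 88) / (36 + 88 + 25 + 29)
= 124 / 178
= 0.6966
= 69.7%

69.7


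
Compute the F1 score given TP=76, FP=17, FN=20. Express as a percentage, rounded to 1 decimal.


Precision = TP / (TP + FP) = 76 / 93 = 0.8172
Recall = TP / (TP + FN) = 76 / 96 = 0.7917
F1 = 2 * P * R / (P + R)
= 2 * 0.8172 * 0.7917 / (0.8172 + 0.7917)
= 1.2939 / 1.6089
= 0.8042
As percentage: 80.4%

80.4


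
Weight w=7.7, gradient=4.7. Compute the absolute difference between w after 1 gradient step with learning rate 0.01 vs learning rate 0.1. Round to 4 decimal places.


With lr=0.01: w_new = 7.7 - 0.01 * 4.7 = 7.653
With lr=0.1: w_new = 7.7 - 0.1 * 4.7 = 7.23
Absolute difference = |7.653 - 7.23|
= 0.4230

0.4230


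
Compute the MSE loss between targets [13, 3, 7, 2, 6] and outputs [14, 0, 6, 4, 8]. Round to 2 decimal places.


Differences: [-1, 3, 1, -2, -2]
Squared errors: [1, 9, 1, 4, 4]
Sum of squared errors = 19
MSE = 19 / 5 = 3.80

3.80


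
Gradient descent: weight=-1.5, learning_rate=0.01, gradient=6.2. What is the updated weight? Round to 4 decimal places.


w_new = w_old - lr * gradient
= -1.5 - 0.01 * 6.2
= -1.5 - (0.062)
= -1.5620

-1.5620


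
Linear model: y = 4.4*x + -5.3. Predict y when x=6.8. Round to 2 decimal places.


y = 4.4 * 6.8 + (-5.3)
= 29.92 + (-5.3)
= 24.62

24.62


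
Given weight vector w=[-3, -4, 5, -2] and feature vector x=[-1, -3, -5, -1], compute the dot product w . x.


Element-wise products:
-3 * -1 = 3
-4 * -3 = 12
5 * -5 = -25
-2 * -1 = 2
Sum = 3 + 12 + -25 + 2
= -8

-8


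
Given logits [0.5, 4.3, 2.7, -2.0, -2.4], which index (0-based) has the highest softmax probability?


Softmax is a monotonic transformation, so it preserves the argmax.
We need to find the index of the maximum logit.
Index 0: 0.5
Index 1: 4.3
Index 2: 2.7
Index 3: -2.0
Index 4: -2.4
Maximum logit = 4.3 at index 1

1


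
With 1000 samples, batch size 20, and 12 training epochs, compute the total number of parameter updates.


Iterations per epoch = 1000 / 20 = 50
Total updates = iterations_per_epoch * epochs
= 50 * 12
= 600

600


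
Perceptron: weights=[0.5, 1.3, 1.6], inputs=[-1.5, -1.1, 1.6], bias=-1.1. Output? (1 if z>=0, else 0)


z = w . x + b
= 0.5*-1.5 + 1.3*-1.1 + 1.6*1.6 + -1.1
= -0.75 + -1.43 + 2.56 + -1.1
= 0.38 + -1.1
= -0.72
Since z = -0.72 < 0, output = 0

0


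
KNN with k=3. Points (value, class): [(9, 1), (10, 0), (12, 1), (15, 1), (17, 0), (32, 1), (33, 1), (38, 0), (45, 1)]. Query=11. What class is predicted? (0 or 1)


Distances from query 11:
Point 10 (class 0): distance = 1
Point 12 (class 1): distance = 1
Point 9 (class 1): distance = 2
K=3 nearest neighbors: classes = [0, 1, 1]
Votes for class 1: 2 / 3
Majority vote => class 1

1


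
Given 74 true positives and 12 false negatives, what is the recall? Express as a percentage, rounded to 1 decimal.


Recall = TP / (TP + FN) * 100
= 74 / (74 + 12)
= 74 / 86
= 0.8605
= 86.0%

86.0


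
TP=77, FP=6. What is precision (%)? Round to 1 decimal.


Precision = TP / (TP + FP) * 100
= 77 / (77 + 6)
= 77 / 83
= 0.9277
= 92.8%

92.8


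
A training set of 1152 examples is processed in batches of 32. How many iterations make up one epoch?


Iterations per epoch = dataset_size / batch_size
= 1152 / 32
= 36

36


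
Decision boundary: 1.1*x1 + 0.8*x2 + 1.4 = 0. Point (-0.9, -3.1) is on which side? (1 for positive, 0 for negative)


Compute 1.1 * -0.9 + 0.8 * -3.1 + 1.4
= -0.99 + -2.48 + 1.4
= -2.07
Since -2.07 < 0, the point is on the negative side.

0


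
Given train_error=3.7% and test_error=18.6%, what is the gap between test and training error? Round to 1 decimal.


Generalization gap = test_error - train_error
= 18.6 - 3.7
= 14.9%
A large gap suggests overfitting.

14.9


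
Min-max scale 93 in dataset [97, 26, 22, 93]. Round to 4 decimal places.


Min = 22, Max = 97
Range = 97 - 22 = 75
Scaled = (x - min) / (max - min)
= (93 - 22) / 75
= 71 / 75
= 0.9467

0.9467


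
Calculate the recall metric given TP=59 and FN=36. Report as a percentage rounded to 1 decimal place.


Recall = TP / (TP + FN) * 100
= 59 / (59 + 36)
= 59 / 95
= 0.6211
= 62.1%

62.1


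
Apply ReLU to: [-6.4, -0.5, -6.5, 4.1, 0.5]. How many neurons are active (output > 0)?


ReLU(x) = max(0, x) for each element:
ReLU(-6.4) = 0
ReLU(-0.5) = 0
ReLU(-6.5) = 0
ReLU(4.1) = 4.1
ReLU(0.5) = 0.5
Active neurons (>0): 2

2


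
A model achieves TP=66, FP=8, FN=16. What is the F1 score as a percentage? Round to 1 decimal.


Precision = TP / (TP + FP) = 66 / 74 = 0.8919
Recall = TP / (TP + FN) = 66 / 82 = 0.8049
F1 = 2 * P * R / (P + R)
= 2 * 0.8919 * 0.8049 / (0.8919 + 0.8049)
= 1.4357 / 1.6968
= 0.8462
As percentage: 84.6%

84.6


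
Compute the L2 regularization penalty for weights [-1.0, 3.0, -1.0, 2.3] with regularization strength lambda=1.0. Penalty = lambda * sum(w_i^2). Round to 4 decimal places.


Squaring each weight:
(-1.0)^2 = 1.0
3.0^2 = 9.0
(-1.0)^2 = 1.0
2.3^2 = 5.29
Sum of squares = 16.29
Penalty = 1.0 * 16.29 = 16.2900

16.2900


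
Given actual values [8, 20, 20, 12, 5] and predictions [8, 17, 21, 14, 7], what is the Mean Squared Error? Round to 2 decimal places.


Differences: [0, 3, -1, -2, -2]
Squared errors: [0, 9, 1, 4, 4]
Sum of squared errors = 18
MSE = 18 / 5 = 3.60

3.60


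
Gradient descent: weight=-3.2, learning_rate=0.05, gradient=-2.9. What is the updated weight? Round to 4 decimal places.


w_new = w_old - lr * gradient
= -3.2 - 0.05 * -2.9
= -3.2 - (-0.145)
= -3.0550

-3.0550


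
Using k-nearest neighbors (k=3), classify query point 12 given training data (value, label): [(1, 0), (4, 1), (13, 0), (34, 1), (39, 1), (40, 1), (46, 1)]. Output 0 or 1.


Distances from query 12:
Point 13 (class 0): distance = 1
Point 4 (class 1): distance = 8
Point 1 (class 0): distance = 11
K=3 nearest neighbors: classes = [0, 1, 0]
Votes for class 1: 1 / 3
Majority vote => class 0

0


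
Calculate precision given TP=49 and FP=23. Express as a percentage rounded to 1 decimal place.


Precision = TP / (TP + FP) * 100
= 49 / (49 + 23)
= 49 / 72
= 0.6806
= 68.1%

68.1


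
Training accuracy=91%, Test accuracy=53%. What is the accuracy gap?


Gap = train_accuracy - test_accuracy
= 91 - 53
= 38%
This large gap strongly indicates overfitting.

38


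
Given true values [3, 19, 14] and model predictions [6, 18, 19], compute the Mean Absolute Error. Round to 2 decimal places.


Absolute errors: [3, 1, 5]
Sum of absolute errors = 9
MAE = 9 / 3 = 3.00

3.00


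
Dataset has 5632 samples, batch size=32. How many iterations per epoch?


Iterations per epoch = dataset_size / batch_size
= 5632 / 32
= 176

176


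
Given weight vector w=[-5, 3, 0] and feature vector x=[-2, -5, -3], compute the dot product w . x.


Element-wise products:
-5 * -2 = 10
3 * -5 = -15
0 * -3 = 0
Sum = 10 + -15 + 0
= -5

-5


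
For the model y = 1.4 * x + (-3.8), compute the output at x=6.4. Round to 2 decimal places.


y = 1.4 * 6.4 + (-3.8)
= 8.96 + (-3.8)
= 5.16

5.16


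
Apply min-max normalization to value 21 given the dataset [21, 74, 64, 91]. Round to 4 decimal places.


Min = 21, Max = 91
Range = 91 - 21 = 70
Scaled = (x - min) / (max - min)
= (21 - 21) / 70
= 0 / 70
= 0.0000

0.0000


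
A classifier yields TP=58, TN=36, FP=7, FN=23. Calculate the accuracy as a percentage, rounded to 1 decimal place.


Accuracy = (TP + TN) / (TP + TN + FP + FN) * 100
= (58 + 36) / (58 + 36 + 7 + 23)
= 94 / 124
= 0.7581
= 75.8%

75.8


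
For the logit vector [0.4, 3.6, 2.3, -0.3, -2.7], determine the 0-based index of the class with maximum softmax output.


Softmax is a monotonic transformation, so it preserves the argmax.
We need to find the index of the maximum logit.
Index 0: 0.4
Index 1: 3.6
Index 2: 2.3
Index 3: -0.3
Index 4: -2.7
Maximum logit = 3.6 at index 1

1


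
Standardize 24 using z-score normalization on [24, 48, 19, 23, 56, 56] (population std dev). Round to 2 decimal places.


Mean = (24 + 48 + 19 + 23 + 56 + 56) / 6 = 37.6667
Variance = sum((x_i - mean)^2) / n = 254.8889
Std = sqrt(254.8889) = 15.9652
Z = (x - mean) / std
= (24 - 37.6667) / 15.9652
= -13.6667 / 15.9652
= -0.86

-0.86


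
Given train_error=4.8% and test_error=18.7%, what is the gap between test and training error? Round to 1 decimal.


Generalization gap = test_error - train_error
= 18.7 - 4.8
= 13.9%
A large gap suggests overfitting.

13.9


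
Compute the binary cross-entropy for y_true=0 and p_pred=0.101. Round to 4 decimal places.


For y=0: Loss = -log(1-p)
= -log(1 - 0.101)
= -log(0.899)
= -(-0.1065)
= 0.1065

0.1065


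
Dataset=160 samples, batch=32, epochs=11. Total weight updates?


Iterations per epoch = 160 / 32 = 5
Total updates = iterations_per_epoch * epochs
= 5 * 11
= 55

55


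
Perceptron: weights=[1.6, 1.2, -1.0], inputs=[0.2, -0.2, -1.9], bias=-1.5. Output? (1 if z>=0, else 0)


z = w . x + b
= 1.6*0.2 + 1.2*-0.2 + -1.0*-1.9 + -1.5
= 0.32 + -0.24 + 1.9 + -1.5
= 1.98 + -1.5
= 0.48
Since z = 0.48 >= 0, output = 1

1


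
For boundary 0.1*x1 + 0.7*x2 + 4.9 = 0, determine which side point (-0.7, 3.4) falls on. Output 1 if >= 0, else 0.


Compute 0.1 * -0.7 + 0.7 * 3.4 + 4.9
= -0.07 + 2.38 + 4.9
= 7.21
Since 7.21 >= 0, the point is on the positive side.

1


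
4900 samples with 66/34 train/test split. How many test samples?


Train samples = 4900 * 66% = 3234
Test samples = 4900 - 3234
= 1666

1666


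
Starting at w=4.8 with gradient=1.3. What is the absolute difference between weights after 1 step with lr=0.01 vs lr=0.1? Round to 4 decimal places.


With lr=0.01: w_new = 4.8 - 0.01 * 1.3 = 4.787
With lr=0.1: w_new = 4.8 - 0.1 * 1.3 = 4.67
Absolute difference = |4.787 - 4.67|
= 0.1170

0.1170
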